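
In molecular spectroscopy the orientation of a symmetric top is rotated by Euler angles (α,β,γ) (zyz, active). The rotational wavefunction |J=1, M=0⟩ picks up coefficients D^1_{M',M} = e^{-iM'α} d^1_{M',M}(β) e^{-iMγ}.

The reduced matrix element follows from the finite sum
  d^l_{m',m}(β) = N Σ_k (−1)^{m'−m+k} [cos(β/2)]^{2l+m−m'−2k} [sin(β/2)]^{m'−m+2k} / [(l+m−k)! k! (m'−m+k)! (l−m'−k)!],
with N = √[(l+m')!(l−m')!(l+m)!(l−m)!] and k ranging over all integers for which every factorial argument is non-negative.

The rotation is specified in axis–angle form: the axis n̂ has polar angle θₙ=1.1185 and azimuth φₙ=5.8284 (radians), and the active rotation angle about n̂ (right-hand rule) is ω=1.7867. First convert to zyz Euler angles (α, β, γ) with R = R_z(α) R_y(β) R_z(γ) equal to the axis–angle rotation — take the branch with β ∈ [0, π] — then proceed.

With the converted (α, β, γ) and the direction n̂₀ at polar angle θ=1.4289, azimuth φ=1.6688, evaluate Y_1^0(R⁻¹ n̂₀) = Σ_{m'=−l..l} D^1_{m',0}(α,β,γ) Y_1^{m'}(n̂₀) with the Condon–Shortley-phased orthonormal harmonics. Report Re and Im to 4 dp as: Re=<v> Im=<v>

Re=-0.4817 Im=0.0000

Axis–angle → zyz. n̂ = (sinθₙcosφₙ, sinθₙsinφₙ, cosθₙ) = (+0.808022, -0.395099, +0.437032), ω = 1.7867.
R = I cosω + sinω [n̂]ₓ + (1−cosω) n̂n̂ᵀ gives
  R = [+0.578540, -0.814527, +0.042857; +0.039244, -0.024685, -0.998925; +0.814709, +0.579600, +0.017684]
β = atan2(√(R₁₃²+R₂₃²), R₃₃) = 1.553111; α = atan2(R₂₃, R₁₃) mod 2π = 4.755266; γ = atan2(R₃₂, −R₃₁) mod 2π = 2.523244
Need the full column D^1_{m',0} for m'=−1..1 at α=4.7553, β=1.5531, γ=2.5232.
cos(β/2)=0.713332, sin(β/2)=0.700827
d^1_{-1,0}: single k=1 term ⇒ +0.706996;  D = +0.030304-0.706346i
d^1_{0,0}: k∈[0..1] ⇒ +0.508842 -0.491158 = +0.017684;  D = +0.017684+0.000000i
d^1_{1,0}: single k=0 term ⇒ -0.706996;  D = -0.030304-0.706346i
Y_1^{m'}(θ=1.4289,φ=1.6688) and Σ D·Y over m':
  (+0.0303-0.7063i)·(-0.0335-0.3404i)  (+0.0177+0.0000i)·(+0.0691+0.0000i)  (-0.0303-0.7063i)·(+0.0335-0.3404i)
Y_1^0(R⁻¹ n̂) = -0.481660+0.000000i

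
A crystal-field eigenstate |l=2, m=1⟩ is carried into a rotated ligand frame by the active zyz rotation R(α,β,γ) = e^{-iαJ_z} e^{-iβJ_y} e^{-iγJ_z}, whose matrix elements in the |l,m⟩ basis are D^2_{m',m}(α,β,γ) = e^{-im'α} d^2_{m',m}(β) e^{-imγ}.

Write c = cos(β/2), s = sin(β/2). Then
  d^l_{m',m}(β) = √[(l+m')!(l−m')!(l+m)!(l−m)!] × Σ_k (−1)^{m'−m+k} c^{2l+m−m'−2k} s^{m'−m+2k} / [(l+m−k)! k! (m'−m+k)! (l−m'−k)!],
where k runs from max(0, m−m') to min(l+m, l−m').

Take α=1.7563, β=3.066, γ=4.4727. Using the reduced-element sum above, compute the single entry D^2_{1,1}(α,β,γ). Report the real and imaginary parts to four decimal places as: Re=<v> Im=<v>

D^2_{1,1}(1.7563,3.0660,4.4727) = e^{-i·1·1.7563}·d^2_{1,1}(3.0660)·e^{-i·1·4.4727}. Compute d first:
Half-angle: c=0.037787, s=0.999286. N=√(6·1·6·1)=6.000000
The bounds max(0,m−m')=0 and min(l+m,l−m')=1 give 2 terms
  k=0: (−1)^0·6.0000/(6)·0.0378^4·0.9993^0 = +0.000002
  k=1: (−1)^1·6.0000/(2)·0.0378^2·0.9993^2 = -0.004278
d^2_{1,1}(3.0660) = +0.000002 -0.004278 = -0.004275
Attach z-rotation phases: D = e^{-i(1)(1.7563)}·(-0.004275)·e^{-i(1)(4.4727)} = -0.004269-0.000232i

Re=-0.0043 Im=-0.0002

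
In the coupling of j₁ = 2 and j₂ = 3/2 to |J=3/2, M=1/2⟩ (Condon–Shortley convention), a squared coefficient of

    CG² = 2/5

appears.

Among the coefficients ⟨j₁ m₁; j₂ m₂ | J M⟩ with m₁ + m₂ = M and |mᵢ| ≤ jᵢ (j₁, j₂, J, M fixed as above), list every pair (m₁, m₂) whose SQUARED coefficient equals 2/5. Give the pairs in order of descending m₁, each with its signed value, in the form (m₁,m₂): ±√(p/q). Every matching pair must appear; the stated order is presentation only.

Admissible pairs with m₁+m₂ = M = 1/2: (-1,3/2), (0,1/2), (1,-1/2), (2,-3/2)
  (m₁,m₂)=(2,-3/2): CG² = 2/5, CG = +√(2/5)   ← matches the target
  (m₁,m₂)=(1,-1/2): CG² = 0/1, CG = 0
  (m₁,m₂)=(0,1/2): CG² = 1/5, CG = −√(1/5)
  (m₁,m₂)=(-1,3/2): CG² = 2/5, CG = +√(2/5)   ← matches the target
Pairs with CG² = 2/5: (2,-3/2): +√(2/5); (-1,3/2): +√(2/5)

(2,-3/2): +√(2/5); (-1,3/2): +√(2/5)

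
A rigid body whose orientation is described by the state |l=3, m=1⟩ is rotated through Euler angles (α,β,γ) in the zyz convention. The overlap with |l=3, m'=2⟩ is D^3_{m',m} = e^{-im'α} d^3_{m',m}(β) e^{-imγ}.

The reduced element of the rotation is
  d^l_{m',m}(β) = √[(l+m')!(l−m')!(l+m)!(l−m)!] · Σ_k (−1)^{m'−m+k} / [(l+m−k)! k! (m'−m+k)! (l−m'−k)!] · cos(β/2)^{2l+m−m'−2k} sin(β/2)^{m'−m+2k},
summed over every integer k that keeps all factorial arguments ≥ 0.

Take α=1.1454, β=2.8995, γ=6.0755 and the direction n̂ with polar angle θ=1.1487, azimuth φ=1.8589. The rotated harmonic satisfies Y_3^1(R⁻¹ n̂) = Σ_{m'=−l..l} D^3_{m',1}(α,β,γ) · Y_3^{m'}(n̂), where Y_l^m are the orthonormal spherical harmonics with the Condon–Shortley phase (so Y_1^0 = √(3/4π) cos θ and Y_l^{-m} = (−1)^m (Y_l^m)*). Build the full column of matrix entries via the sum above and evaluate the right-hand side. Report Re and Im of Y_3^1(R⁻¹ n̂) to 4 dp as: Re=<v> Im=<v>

Need the full column D^3_{m',1} for m'=−3..3 at α=1.1454, β=2.8995, γ=6.0755.
cos(β/2)=0.120751, sin(β/2)=0.992683
d^3_{-3,1}: single k=4 term ⇒ +0.054836;  D = -0.048063-0.026400i
d^3_{-2,1}: k∈[3..4] ⇒ +0.010893 -0.368081 = -0.357188;  D = +0.285835-0.214200i
d^3_{-1,1}: k∈[2..4] ⇒ +0.001257 -0.113270 +0.956892 = +0.844880;  D = +0.182490+0.824936i
d^3_{0,1}: k∈[1..3] ⇒ +0.000088 -0.017898 +0.403212 = +0.385402;  D = +0.377120+0.079468i
d^3_{1,1}: k∈[0..2] ⇒ +0.000003 -0.001676 +0.084952 = +0.083279;  D = +0.049271-0.067140i
d^3_{2,1}: k∈[0..1] ⇒ -0.000081 +0.010893 = +0.010812;  D = -0.005300-0.009424i
d^3_{3,1}: single k=0 term ⇒ +0.000811;  D = -0.000808+0.000070i
Y_3^{m'}(θ=1.1487,φ=1.8589) and Σ D·Y over m':
  (-0.0481-0.0264i)·(+0.2409+0.2056i)  (+0.2858-0.2142i)·(-0.2922+0.1898i)  (+0.1825+0.8249i)·(+0.0135+0.0455i)  (+0.3771+0.0795i)·(-0.3303+0.0000i)  (+0.0493-0.0671i)·(-0.0135+0.0455i)  (-0.0053-0.0094i)·(-0.2922-0.1898i)  (-0.0008+0.0001i)·(-0.2409+0.2056i)
Y_3^1(R⁻¹ n̂) = -0.206296+0.100477i

Re=-0.2063 Im=0.1005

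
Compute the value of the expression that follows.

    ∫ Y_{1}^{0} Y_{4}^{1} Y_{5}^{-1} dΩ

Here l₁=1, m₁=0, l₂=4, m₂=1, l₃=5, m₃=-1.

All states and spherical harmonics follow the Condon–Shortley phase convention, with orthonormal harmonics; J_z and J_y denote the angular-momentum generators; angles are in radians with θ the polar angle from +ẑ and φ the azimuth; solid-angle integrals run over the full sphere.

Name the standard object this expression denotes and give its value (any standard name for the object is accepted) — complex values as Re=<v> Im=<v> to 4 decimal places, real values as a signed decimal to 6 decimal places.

This is a Gaunt coefficient — the integral of a triple product of spherical harmonics over the sphere.
Rules hold: Σm=0, L=10 even, 3≤5≤5.
N = 3·9·11 = 297
Δ = 0!·2!·8!/11! = 1/495
Racah Σ t=0..0: t=0:+1/576 = 1/576
⇒ 3j(1 4 5; 0 0 0)² = 5/99, sgn -1
Racah Σ t=0..0: t=0:+1/720 = 1/720
⇒ 3j(1 4 5; 0 1 -1)² = 8/165, sgn +1
4πI² = N·(3j₀)²·(3jₘ)² = 8/11
I = -1·√(0.727273/4π) = -0.24057125

Gaunt coefficient, -0.240571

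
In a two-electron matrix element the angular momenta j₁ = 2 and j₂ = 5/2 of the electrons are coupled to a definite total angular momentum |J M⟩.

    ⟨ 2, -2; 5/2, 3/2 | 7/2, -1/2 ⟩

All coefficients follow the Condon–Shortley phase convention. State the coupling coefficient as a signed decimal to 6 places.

-0.450749

triangle: 1!·3!·4!/9! = 144/362880
(j±m)!: 0!·4!·4!·1!·3!·4! = 82944
prefactor² = (2J+1)·Δ·N² = 9216/35
  k=1: −1/(1!·0!·3!·3!·0!·1!) = -1/36
Σ = -1/36  ⇒  CG² = 9216/35·(-1/36)² = 64/315
CG = −√(64/315) = -0.450749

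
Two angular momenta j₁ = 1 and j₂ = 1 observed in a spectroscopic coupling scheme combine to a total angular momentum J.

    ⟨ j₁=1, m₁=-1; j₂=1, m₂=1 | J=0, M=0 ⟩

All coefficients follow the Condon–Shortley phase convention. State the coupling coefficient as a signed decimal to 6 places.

+0.577350  (= +√(1/3))

√[1·2!0!0!/3! · 0!2!2!0!0!0!] = √(4/3)
  +(−1)^2/∏(2,0,0,0,0,0)! = 1/2  (running 1/2)
⟨..|..⟩ = √(4/3)·(1/2) = +0.577350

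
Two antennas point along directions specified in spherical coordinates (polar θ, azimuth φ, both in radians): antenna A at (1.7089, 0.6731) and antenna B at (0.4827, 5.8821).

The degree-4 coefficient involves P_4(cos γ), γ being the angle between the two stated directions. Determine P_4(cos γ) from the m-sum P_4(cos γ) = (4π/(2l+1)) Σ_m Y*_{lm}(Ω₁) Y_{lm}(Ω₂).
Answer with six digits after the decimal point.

Addition theorem: P_4(cos γ) = (4π/9) Σ_m Y*_{lm}(Ω₁) Y_{lm}(Ω₂), m = −4…4:
  m=-4: Y*=-0.38367 + 0.18495j  Y=-0.00069 + 0.02053j  product -0.00353 - 0.00800j
  m=-3: Y*=0.07260 - 0.15088j  Y=0.03984 + 0.10347j  product 0.01850 + 0.00150j
  m=-2: Y*=-0.06339 - 0.27750j  Y=0.22505 + 0.23273j  product 0.05032 - 0.07721j
  m=-1: Y*=0.14462 + 0.11531j  Y=0.44620 + 0.18922j  product 0.04271 + 0.07882j
  m=+0: Y*=0.25854 + 0.00000j  Y=0.10647 + 0.00000j  product 0.02753 + 0.00000j
  m=+1: Y*=-0.14462 + 0.11531j  Y=-0.44620 + 0.18922j  product 0.04271 - 0.07882j
  m=+2: Y*=-0.06339 + 0.27750j  Y=0.22505 - 0.23273j  product 0.05032 + 0.07721j
  m=+3: Y*=-0.07260 - 0.15088j  Y=-0.03984 + 0.10347j  product 0.01850 - 0.00150j
  m=+4: Y*=-0.38367 - 0.18495j  Y=-0.00069 - 0.02053j  product -0.00353 + 0.00800j
Σ over m = 0.24352 + 0.00000j; ×(4π/9) → 0.34002 + 0.00000j. Real part: 0.340023

0.340023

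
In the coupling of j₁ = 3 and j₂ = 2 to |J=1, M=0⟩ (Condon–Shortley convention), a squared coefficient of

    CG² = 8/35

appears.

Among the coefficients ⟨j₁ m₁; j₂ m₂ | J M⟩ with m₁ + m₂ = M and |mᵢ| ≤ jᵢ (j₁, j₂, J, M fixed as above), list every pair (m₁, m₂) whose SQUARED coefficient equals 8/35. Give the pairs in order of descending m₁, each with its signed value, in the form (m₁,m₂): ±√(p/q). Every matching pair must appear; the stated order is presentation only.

(1,-1): −√(8/35); (-1,1): −√(8/35)

Admissible pairs with m₁+m₂ = M = 0: (-2,2), (-1,1), (0,0), (1,-1), (2,-2)
  (m₁,m₂)=(2,-2): CG² = 1/7, CG = +√(1/7)
  (m₁,m₂)=(1,-1): CG² = 8/35, CG = −√(8/35)   ← matches the target
  (m₁,m₂)=(0,0): CG² = 9/35, CG = +√(9/35)
  (m₁,m₂)=(-1,1): CG² = 8/35, CG = −√(8/35)   ← matches the target
  (m₁,m₂)=(-2,2): CG² = 1/7, CG = +√(1/7)
Pairs with CG² = 8/35: (1,-1): −√(8/35); (-1,1): −√(8/35)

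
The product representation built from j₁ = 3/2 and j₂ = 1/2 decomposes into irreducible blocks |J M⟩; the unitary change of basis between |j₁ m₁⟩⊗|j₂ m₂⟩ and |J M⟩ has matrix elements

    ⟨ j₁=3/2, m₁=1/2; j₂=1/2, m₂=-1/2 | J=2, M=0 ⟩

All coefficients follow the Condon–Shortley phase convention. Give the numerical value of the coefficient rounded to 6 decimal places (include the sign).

triangle: 0!·3!·1!/5! = 6/120
(j±m)!: 2!·1!·0!·1!·2!·2! = 8
prefactor² = (2J+1)·Δ·N² = 2
  k=0: +1/(0!·0!·1!·0!·2!·1!) = 1/2
Σ = 1/2  ⇒  CG² = 2·(1/2)² = 1/2
CG = +√(1/2) = +0.707107

+0.707107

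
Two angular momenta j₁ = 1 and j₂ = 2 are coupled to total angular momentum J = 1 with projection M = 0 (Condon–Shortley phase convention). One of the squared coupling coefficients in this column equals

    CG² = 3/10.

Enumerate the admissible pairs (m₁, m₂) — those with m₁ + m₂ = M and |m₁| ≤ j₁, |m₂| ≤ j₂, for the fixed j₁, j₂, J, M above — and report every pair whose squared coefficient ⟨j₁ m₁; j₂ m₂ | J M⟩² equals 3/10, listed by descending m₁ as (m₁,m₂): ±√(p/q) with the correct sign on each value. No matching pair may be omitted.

Admissible pairs with m₁+m₂ = M = 0: (-1,1), (0,0), (1,-1)
  (m₁,m₂)=(1,-1): CG² = 3/10, CG = +√(3/10)   ← matches the target
  (m₁,m₂)=(0,0): CG² = 2/5, CG = −√(2/5)
  (m₁,m₂)=(-1,1): CG² = 3/10, CG = +√(3/10)   ← matches the target
Pairs with CG² = 3/10: (1,-1): +√(3/10); (-1,1): +√(3/10)

(1,-1): +√(3/10); (-1,1): +√(3/10)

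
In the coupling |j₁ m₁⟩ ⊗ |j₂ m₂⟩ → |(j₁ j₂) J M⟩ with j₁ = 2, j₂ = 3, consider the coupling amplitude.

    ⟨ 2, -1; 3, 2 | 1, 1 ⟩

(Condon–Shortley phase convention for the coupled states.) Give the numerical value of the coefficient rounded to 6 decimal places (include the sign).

triangle: 4!×0!×2!/7! = 48/5040
(j±m)!: 1!×3!×5!×1!×2!×0! = 1440
prefactor² = (2J+1)×Δ×N² = 288/7
  k=3: −1/(3!×1!×0!×2!×0!×0!) = -1/12
Σ = -1/12  ⇒  CG² = 288/7×(-1/12)² = 2/7
CG = −√(2/7) = -0.534522

-0.534522  (= −√(2/7))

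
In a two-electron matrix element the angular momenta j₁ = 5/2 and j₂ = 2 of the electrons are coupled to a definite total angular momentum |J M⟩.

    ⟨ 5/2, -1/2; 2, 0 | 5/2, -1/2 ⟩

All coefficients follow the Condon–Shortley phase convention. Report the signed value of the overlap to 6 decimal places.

√[6·2!3!2!/8! · 2!3!2!2!2!3!] = √(72/35)
  +(−1)^0/∏(0,2,3,2,0,0)! = 1/24  (running 1/24)
  +(−1)^1/∏(1,1,2,1,1,1)! = -1/2  (running -11/24)
  +(−1)^2/∏(2,0,1,0,2,2)! = 1/8  (running -1/3)
⟨..|..⟩ = √(72/35)·(-1/3) = -0.478091

−√(8/35) = -0.478091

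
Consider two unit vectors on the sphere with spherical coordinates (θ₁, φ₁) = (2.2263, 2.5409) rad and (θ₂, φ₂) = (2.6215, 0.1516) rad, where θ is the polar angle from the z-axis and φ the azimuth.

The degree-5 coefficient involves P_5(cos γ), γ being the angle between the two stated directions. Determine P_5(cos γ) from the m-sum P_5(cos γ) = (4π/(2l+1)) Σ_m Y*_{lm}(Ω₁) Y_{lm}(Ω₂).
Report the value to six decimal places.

0.335952

Expand P_5 via completeness: Σ_{m} conj(Y_{5,m}) at Ω₁ times Y_{5,m} at Ω₂ —
  [-5]  conj(Y_{5,-5})(Ω₁) = 0.14393 + 0.02001j ; Y_{5,-5}(Ω₂) = 0.01022 - 0.00967j ; Δ = 0.00166 - 0.00119j
  [-4]  conj(Y_{5,-4})(Ω₁) = 0.26120 + 0.23794j ; Y_{5,-4}(Ω₂) = -0.06383 + 0.04427j ; Δ = -0.02721 - 0.00362j
  [-3]  conj(Y_{5,-3})(Ω₁) = 0.09260 + 0.39323j ; Y_{5,-3}(Ω₂) = 0.22036 - 0.10776j ; Δ = 0.06278 + 0.07667j
  [-2]  conj(Y_{5,-2})(Ω₁) = -0.02688 + 0.06943j ; Y_{5,-2}(Ω₂) = -0.43646 + 0.13654j ; Δ = 0.00225 - 0.03398j
  [-1]  conj(Y_{5,-1})(Ω₁) = 0.27284 - 0.18694j ; Y_{5,-1}(Ω₂) = 0.37223 - 0.05687j ; Δ = 0.09093 - 0.08510j
  [+0]  conj(Y_{5,0})(Ω₁) = 0.16479 + 0.00000j ; Y_{5,0}(Ω₂) = 0.20172 + 0.00000j ; Δ = 0.03324 + 0.00000j
  [+1]  conj(Y_{5,1})(Ω₁) = -0.27284 - 0.18694j ; Y_{5,1}(Ω₂) = -0.37223 - 0.05687j ; Δ = 0.09093 + 0.08510j
  [+2]  conj(Y_{5,2})(Ω₁) = -0.02688 - 0.06943j ; Y_{5,2}(Ω₂) = -0.43646 - 0.13654j ; Δ = 0.00225 + 0.03398j
  [+3]  conj(Y_{5,3})(Ω₁) = -0.09260 + 0.39323j ; Y_{5,3}(Ω₂) = -0.22036 - 0.10776j ; Δ = 0.06278 - 0.07667j
  [+4]  conj(Y_{5,4})(Ω₁) = 0.26120 - 0.23794j ; Y_{5,4}(Ω₂) = -0.06383 - 0.04427j ; Δ = -0.02721 + 0.00362j
  [+5]  conj(Y_{5,5})(Ω₁) = -0.14393 + 0.02001j ; Y_{5,5}(Ω₂) = -0.01022 - 0.00967j ; Δ = 0.00166 + 0.00119j
Accumulated sum 0.29408 + 0.00000j; after 4π/(2l+1) scaling, 0.33595 + 0.00000j ⇒ P_5 = 0.335952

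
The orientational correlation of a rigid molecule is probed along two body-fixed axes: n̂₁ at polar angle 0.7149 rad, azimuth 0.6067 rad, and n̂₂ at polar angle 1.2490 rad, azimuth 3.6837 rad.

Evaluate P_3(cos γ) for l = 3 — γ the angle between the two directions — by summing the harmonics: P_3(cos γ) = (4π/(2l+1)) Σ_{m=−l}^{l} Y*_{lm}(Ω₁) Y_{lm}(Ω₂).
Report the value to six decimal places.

0.433545

Addition theorem: P_3(cos γ) = (4π/7) Σ_m Y*_{lm}(Ω₁) Y_{lm}(Ω₂), m = −3…3:
  m=-3: Y*=-0.029000+0.113902i  Y=+0.019769+0.355667i  product -0.041085-0.008062i
  m=-2: Y*=+0.116024+0.310696i  Y=+0.136024-0.257131i  product +0.095672+0.012429i
  m=-1: Y*=+0.322221+0.223627i  Y=+0.131280-0.079070i  product +0.059983+0.003880i
  m=+0: Y*=-0.041898-0.000000i  Y=-0.295046+0.000000i  product +0.012362+0.000000i
  m=+1: Y*=-0.322221+0.223627i  Y=-0.131280-0.079070i  product +0.059983-0.003880i
  m=+2: Y*=+0.116024-0.310696i  Y=+0.136024+0.257131i  product +0.095672-0.012429i
  m=+3: Y*=+0.029000+0.113902i  Y=-0.019769+0.355667i  product -0.041085+0.008062i
Accumulated sum +0.241503+0.000000i; after 4π/(2l+1) scaling, +0.433545+0.000000i ⇒ P_3 = 0.433545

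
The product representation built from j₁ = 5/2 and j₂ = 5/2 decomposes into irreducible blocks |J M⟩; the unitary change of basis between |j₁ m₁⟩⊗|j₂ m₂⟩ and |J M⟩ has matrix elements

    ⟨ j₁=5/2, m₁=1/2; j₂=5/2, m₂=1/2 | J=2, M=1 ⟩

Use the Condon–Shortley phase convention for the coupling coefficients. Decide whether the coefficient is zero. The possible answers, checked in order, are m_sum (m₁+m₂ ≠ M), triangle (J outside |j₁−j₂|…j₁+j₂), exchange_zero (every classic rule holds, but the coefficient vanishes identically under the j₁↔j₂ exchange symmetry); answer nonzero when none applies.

exchange_zero

m-sum: m₁+m₂ = 1/2+1/2 = 1, M = 1  ✓
triangle: |j₁−j₂| = 0 ≤ J = 2 ≤ j₁+j₂ = 5  ✓
exchange: j₁=j₂ and m₁=m₂, and (−1)^(j₁+j₂−J) = (−1)^3 = −1 forces ⟨j₁m₁;j₂m₂|JM⟩ = −⟨j₂m₂;j₁m₁|JM⟩ = −⟨j₁m₁;j₂m₂|JM⟩ ⇒ the coefficient vanishes identically
Racah sum check: Σ_k collapses to 0 ⇒ CG = 0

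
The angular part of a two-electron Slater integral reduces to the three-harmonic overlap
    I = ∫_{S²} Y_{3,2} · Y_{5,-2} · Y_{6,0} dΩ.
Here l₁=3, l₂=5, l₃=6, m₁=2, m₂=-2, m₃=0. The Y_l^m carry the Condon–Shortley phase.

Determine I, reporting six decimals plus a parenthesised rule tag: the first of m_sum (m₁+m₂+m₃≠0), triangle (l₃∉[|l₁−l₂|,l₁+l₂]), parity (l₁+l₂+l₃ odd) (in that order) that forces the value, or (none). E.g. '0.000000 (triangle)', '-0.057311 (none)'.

-0.165130 (none)

Rules hold: Σm=0, L=14 even, 2≤6≤8.
N = 7·11·13 = 1001
Δ = 2!·4!·8!/15! = 1/675675
Racah Σ t=0..2: t=0:+1/8640 t=1:−1/2304 t=2:+1/8640 = -7/34560
⇒ 3j(3 5 6; 0 0 0)² = 7/429, sgn -1
Racah Σ t=0..1: t=0:+1/8640 t=1:−1/34560 = 1/11520
⇒ 3j(3 5 6; 2 -2 0)² = 3/143, sgn +1
4πI² = N·(3j₀)²·(3jₘ)² = 49/143
I = -1·√(0.342657/4π) = -0.16512966
No selection rule forces the value: the integral is nonzero (none).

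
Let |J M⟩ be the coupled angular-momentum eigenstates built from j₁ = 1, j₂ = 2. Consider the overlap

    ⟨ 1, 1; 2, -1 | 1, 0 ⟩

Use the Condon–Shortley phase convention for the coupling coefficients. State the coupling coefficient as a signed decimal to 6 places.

triangle: 2!*0!*2!/5! = 4/120
(j±m)!: 2!*0!*1!*3!*1!*1! = 12
prefactor² = (2J+1)*Δ*N² = 6/5
  k=0: +1/(0!*2!*0!*1!*0!*1!) = 1/2
Σ = 1/2  ⇒  CG² = 6/5*(1/2)² = 3/10
CG = +√(3/10) = +0.547723

+0.547723  (= +√(3/10))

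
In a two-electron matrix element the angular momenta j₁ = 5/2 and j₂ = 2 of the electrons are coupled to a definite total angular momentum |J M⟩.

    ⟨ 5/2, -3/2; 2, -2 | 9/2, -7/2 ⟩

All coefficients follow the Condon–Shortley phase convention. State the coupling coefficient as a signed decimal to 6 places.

j₁+j₂−J=0  J+j₁−j₂=5  J−j₁+j₂=4  j₁+j₂+J+1=10
(j₁±m₁, j₂±m₂, J±M) = (1,4,0,4,1,8)
P² = 184320
sum k=0..0:
  [0] +1/576 = 1/576
S = 1/576
C² = P²·S² = 5/9 ; C = +0.745356

+0.745356  (= +√(5/9))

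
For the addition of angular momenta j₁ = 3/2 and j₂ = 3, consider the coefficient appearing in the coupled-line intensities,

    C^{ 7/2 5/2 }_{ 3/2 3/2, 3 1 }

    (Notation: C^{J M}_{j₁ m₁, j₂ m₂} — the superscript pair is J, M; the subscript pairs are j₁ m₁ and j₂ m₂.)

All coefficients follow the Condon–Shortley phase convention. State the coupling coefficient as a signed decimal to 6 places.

+0.690066

triangle: 1!·2!·5!/9! = 240/362880
(j±m)!: 3!·0!·4!·2!·6!·1! = 207360
prefactor² = (2J+1)·Δ·N² = 7680/7
  k=0: +1/(0!·1!·0!·4!·2!·1!) = 1/48
Σ = 1/48  ⇒  CG² = 7680/7·(1/48)² = 10/21
CG = +√(10/21) = +0.690066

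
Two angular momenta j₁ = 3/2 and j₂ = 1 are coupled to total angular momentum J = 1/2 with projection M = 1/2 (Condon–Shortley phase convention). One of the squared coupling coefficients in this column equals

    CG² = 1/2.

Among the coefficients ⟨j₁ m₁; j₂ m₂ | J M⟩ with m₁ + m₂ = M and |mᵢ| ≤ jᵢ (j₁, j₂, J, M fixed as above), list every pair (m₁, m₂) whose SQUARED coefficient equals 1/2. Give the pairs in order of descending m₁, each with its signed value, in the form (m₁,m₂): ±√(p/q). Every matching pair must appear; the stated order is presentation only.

Admissible pairs with m₁+m₂ = M = 1/2: (-1/2,1), (1/2,0), (3/2,-1)
  (m₁,m₂)=(3/2,-1): CG² = 1/2, CG = +√(1/2)   ← matches the target
  (m₁,m₂)=(1/2,0): CG² = 1/3, CG = −√(1/3)
  (m₁,m₂)=(-1/2,1): CG² = 1/6, CG = +√(1/6)
Pairs with CG² = 1/2: (3/2,-1): +√(1/2)

(3/2,-1): +√(1/2)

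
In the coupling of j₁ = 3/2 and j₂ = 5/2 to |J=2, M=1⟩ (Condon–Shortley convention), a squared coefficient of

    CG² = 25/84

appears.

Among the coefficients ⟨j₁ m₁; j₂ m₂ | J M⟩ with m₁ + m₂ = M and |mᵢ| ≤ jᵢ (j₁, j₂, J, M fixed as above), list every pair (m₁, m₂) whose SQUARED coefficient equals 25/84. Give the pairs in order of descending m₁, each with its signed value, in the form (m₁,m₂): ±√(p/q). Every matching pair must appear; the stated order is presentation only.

(1/2,1/2): −√(25/84)

Admissible pairs with m₁+m₂ = M = 1: (-3/2,5/2), (-1/2,3/2), (1/2,1/2), (3/2,-1/2)
  (m₁,m₂)=(3/2,-1/2): CG² = 9/28, CG = +√(9/28)
  (m₁,m₂)=(1/2,1/2): CG² = 25/84, CG = −√(25/84)   ← matches the target
  (m₁,m₂)=(-1/2,3/2): CG² = 1/42, CG = +√(1/42)
  (m₁,m₂)=(-3/2,5/2): CG² = 5/14, CG = +√(5/14)
Pairs with CG² = 25/84: (1/2,1/2): −√(25/84)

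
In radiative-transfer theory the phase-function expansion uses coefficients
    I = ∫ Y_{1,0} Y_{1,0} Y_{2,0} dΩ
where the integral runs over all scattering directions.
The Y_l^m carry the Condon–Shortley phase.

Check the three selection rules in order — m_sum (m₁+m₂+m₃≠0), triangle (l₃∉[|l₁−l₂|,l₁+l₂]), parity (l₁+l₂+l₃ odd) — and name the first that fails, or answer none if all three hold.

none

Σmᵢ = 0  ✓
l₃∈[|l₁−l₂|,l₁+l₂]=[0,2], have l₃=2  ✓
Σlᵢ = 4 ⇒ even  ✓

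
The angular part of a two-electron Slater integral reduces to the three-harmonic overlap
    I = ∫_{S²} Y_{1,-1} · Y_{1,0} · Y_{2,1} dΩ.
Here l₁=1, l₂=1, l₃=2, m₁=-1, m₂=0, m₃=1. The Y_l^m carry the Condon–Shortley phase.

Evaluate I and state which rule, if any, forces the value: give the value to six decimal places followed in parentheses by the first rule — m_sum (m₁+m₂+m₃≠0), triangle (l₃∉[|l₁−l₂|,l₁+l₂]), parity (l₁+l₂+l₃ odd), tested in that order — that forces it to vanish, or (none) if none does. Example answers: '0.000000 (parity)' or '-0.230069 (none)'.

-0.218510 (none)

m-sum 0 ✓  L=4 even ✓  0≤2≤2 ✓
Π(2lᵢ+1) = 3×3×5 = 45
triangle coeff Δ(1,1,2) = 1/30
Σ_t [0,0]: t=0:+1/1 = 1/1
(3j)²=2/15 [(1 1 2; 0 0 0)], sign=+1
Σ_t [0,0]: t=0:+1/2 = 1/2
(3j)²=1/10 [(1 1 2; -1 0 1)], sign=-1
⇒ 4πI² = 3/5
I = (-1)√(3/5/(4π)) = -0.21850969
No selection rule forces the value: the integral is nonzero (none).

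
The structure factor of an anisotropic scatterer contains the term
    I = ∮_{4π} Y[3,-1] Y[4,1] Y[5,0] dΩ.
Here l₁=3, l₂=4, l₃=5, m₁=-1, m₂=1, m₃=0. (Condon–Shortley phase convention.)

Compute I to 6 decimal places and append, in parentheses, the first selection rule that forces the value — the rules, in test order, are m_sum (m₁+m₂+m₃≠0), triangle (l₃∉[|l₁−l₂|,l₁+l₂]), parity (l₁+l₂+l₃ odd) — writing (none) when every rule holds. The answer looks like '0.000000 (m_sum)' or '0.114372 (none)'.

-0.009577 (none)

Rules hold: Σm=0, L=12 even, 1≤5≤7.
N = 7·9·11 = 693
Δ = 2!·4!·6!/13! = 1/180180
Racah Σ t=0..2: t=0:+1/576 t=1:−1/144 t=2:+1/576 = -1/288
⇒ 3j(3 4 5; 0 0 0)² = 20/1001, sgn +1
Racah Σ t=0..2: t=0:+1/5760 t=1:−1/288 t=2:+1/288 = 1/5760
⇒ 3j(3 4 5; -1 1 0)² = 1/12012, sgn -1
4πI² = N·(3j₀)²·(3jₘ)² = 15/13013
I = -1·√(0.00115269/4π) = -0.00957750
No selection rule forces the value: the integral is nonzero (none).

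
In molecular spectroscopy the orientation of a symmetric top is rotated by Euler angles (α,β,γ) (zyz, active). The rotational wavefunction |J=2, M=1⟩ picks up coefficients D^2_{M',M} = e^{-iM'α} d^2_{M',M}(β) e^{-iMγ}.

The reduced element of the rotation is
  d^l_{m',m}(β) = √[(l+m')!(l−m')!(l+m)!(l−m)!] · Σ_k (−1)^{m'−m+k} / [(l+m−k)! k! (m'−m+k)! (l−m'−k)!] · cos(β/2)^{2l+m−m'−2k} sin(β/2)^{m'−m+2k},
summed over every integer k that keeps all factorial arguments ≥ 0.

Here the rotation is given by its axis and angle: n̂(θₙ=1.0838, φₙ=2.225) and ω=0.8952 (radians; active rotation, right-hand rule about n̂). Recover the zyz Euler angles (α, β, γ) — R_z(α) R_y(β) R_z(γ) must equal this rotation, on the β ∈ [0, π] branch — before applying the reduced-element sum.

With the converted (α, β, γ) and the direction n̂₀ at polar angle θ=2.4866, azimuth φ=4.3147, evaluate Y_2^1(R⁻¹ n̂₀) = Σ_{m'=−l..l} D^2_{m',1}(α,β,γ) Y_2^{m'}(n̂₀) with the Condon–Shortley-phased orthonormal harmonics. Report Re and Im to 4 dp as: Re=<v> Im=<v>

Axis–angle → zyz. n̂ = (sinθₙcosφₙ, sinθₙsinφₙ, cosθₙ) = (-0.537782, +0.701279, +0.467974), ω = 0.8952.
R = I cosω + sinω [n̂]ₓ + (1−cosω) n̂n̂ᵀ gives
  R = [+0.733711, -0.506464, +0.452948; +0.223887, +0.809606, +0.542598; -0.641516, -0.296701, +0.707408]
β = atan2(√(R₁₃²+R₂₃²), R₃₃) = 0.784972; α = atan2(R₂₃, R₁₃) mod 2π = 0.875207; γ = atan2(R₃₂, −R₃₁) mod 2π = 5.849985
Need the full column D^2_{m',1} for m'=−2..2 at α=0.8752, β=0.7850, γ=5.8500.
cos(β/2)=0.923961, sin(β/2)=0.382487
d^2_{-2,1}: single k=3 term ⇒ +0.103403;  D = -0.059475+0.084587i
d^2_{-1,1}: k∈[2..3] ⇒ +0.374680 -0.021403 = +0.353278;  D = +0.091636+0.341186i
d^2_{0,1}: k∈[1..2] ⇒ +0.739014 -0.126642 = +0.612372;  D = +0.555806+0.257060i
d^2_{1,1}: k∈[0..1] ⇒ +0.728811 -0.374680 = +0.354130;  D = +0.320096-0.151481i
d^2_{2,1}: single k=0 term ⇒ -0.603403;  D = -0.151377+0.584106i
Y_2^{m'}(θ=2.4866,φ=4.3147) and Σ D·Y over m':
  (-0.0595+0.0846i)·(-0.1003-0.1024i)  (+0.0916+0.3412i)·(+0.1445-0.3441i)  (+0.5558+0.2571i)·(+0.2797+0.0000i)  (+0.3201-0.1515i)·(-0.1445-0.3441i)  (-0.1514+0.5841i)·(-0.1003+0.1024i)
Y_2^1(R⁻¹ n̂) = +0.157731-0.075065i

Re=0.1577 Im=-0.0751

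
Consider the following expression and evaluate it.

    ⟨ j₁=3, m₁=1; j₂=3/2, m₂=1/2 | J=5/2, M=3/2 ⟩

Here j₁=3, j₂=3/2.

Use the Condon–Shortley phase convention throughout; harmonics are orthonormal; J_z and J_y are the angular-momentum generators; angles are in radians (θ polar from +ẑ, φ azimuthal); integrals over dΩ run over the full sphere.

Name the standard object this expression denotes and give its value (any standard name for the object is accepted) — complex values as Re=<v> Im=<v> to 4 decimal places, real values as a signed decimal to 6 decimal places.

This is a Clebsch–Gordan (vector-coupling) coefficient.
j₁+j₂−J=2  J+j₁−j₂=4  J−j₁+j₂=1  j₁+j₂+J+1=8
(j₁±m₁, j₂±m₂, J±M) = (4,2,2,1,4,1)
P² = 576/35
sum k=1..2:
  [1] −1/6 = -1/6
  [2] +1/48 = 1/48
S = -7/48
C² = P²·S² = 7/20 ; C = -0.591608

Clebsch–Gordan coefficient, −√(7/20) ≈ -0.591608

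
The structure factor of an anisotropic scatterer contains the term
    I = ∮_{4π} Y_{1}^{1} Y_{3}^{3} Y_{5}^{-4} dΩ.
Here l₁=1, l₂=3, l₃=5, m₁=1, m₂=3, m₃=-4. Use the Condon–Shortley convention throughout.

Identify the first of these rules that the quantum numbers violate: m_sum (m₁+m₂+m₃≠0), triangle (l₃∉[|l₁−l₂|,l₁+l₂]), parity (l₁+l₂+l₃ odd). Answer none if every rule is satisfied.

triangle

azimuthal sum: 1 + 3 − 4 = 0  ✓
l₃ must lie in [2,4]; have l₃=5  ✗
L = 1 + 3 + 5 = 9 (odd)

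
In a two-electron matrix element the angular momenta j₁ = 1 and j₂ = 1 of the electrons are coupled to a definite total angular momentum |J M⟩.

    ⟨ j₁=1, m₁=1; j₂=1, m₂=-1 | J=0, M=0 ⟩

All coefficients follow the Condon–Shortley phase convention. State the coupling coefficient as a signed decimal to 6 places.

+0.577350  (= +√(1/3))

j₁+j₂−J=2  J+j₁−j₂=0  J−j₁+j₂=0  j₁+j₂+J+1=3
(j₁±m₁, j₂±m₂, J±M) = (2,0,0,2,0,0)
P² = 4/3
sum k=0..0:
  [0] +1/2 = 1/2
S = 1/2
C² = P²·S² = 1/3 ; C = +0.577350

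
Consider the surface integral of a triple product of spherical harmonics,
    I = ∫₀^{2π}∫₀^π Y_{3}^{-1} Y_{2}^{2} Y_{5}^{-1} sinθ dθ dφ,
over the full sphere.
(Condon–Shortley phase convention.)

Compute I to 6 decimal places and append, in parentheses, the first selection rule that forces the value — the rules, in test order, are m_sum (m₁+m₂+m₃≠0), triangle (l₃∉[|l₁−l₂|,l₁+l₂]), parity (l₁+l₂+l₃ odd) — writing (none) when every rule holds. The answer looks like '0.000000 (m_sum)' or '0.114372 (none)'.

-0.092802 (none)

Checks pass: Σm=0; 10 even; l₃=5∈[1,5].
(2·3+1)(2·2+1)(2·5+1) = 385
Δ: 0! 6! 4! / 11! → 1/2310
sum: t=0:+1/144 = 1/144
3j²(3 2 5; 0 0 0) = Δ·Π!·Σ² = 10/231  (sign -1)
sum: t=0:+1/1152 = 1/1152
3j²(3 2 5; -1 2 -1) = Δ·Π!·Σ² = 1/154  (sign +1)
combine: 4πI² = 385·10/231·1/154 = 25/231
take √, sign -1: I = -0.09280237
No selection rule forces the value: the integral is nonzero (none).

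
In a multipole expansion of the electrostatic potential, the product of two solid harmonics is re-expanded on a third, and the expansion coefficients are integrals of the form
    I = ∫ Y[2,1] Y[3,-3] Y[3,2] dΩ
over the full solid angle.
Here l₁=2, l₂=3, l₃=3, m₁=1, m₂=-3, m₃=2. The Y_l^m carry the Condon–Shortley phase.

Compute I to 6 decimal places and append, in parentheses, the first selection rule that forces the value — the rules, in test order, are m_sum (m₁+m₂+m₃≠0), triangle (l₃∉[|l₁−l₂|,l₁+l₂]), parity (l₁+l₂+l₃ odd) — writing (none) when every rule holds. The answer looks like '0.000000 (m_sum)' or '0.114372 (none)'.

-0.210261 (none)

m-sum 0 ✓  L=8 even ✓  1≤3≤5 ✓
Π(2lᵢ+1) = 5×7×7 = 245
triangle coeff Δ(2,3,3) = 1/3780
Σ_t [0,2]: t=0:+1/24 t=1:−1/4 t=2:+1/24 = -1/6
(3j)²=4/105 [(2 3 3; 0 0 0)], sign=+1
Σ_t [0,0]: t=0:+1/48 = 1/48
(3j)²=5/84 [(2 3 3; 1 -3 2)], sign=-1
⇒ 4πI² = 5/9
I = (-1)√(5/9/(4π)) = -0.21026104
No selection rule forces the value: the integral is nonzero (none).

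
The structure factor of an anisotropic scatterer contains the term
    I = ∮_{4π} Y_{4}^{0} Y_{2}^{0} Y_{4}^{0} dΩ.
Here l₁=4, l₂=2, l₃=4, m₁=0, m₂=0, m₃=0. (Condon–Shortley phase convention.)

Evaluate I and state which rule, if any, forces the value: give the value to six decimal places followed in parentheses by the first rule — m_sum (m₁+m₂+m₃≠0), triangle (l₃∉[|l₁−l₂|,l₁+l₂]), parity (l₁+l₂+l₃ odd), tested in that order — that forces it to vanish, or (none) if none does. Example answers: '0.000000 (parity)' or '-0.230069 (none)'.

Rules hold: Σm=0, L=10 even, 2≤4≤6.
N = 9·5·9 = 405
Δ = 2!·6!·2!/11! = 1/13860
Racah Σ t=0..2: t=0:+1/192 t=1:−1/36 t=2:+1/192 = -5/288
⇒ 3j(4 2 4; 0 0 0)² = 20/693, sgn -1
(m-triple is (0,0,0) — same symbol as above.)
4πI² = N·(3j₀)²·(3jₘ)² = 2000/5929
I = +1·√(0.337325/4π) = 0.16383977
No selection rule forces the value: the integral is nonzero (none).

0.163840 (none)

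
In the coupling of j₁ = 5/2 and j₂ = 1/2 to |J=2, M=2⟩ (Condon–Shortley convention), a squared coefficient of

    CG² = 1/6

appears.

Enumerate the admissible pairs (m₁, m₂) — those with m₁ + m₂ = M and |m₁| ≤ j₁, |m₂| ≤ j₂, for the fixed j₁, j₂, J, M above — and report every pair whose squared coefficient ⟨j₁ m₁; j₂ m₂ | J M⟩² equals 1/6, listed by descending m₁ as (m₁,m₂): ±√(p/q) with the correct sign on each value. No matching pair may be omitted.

(3/2,1/2): −√(1/6)

Admissible pairs with m₁+m₂ = M = 2: (3/2,1/2), (5/2,-1/2)
  (m₁,m₂)=(5/2,-1/2): CG² = 5/6, CG = +√(5/6)
  (m₁,m₂)=(3/2,1/2): CG² = 1/6, CG = −√(1/6)   ← matches the target
Pairs with CG² = 1/6: (3/2,1/2): −√(1/6)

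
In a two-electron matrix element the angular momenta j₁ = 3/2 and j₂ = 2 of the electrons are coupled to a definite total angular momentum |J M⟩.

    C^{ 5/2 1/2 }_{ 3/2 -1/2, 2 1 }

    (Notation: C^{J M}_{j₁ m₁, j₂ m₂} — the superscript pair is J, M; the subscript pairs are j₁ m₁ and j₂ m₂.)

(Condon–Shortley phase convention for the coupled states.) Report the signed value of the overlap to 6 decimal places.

j₁+j₂−J=1  J+j₁−j₂=2  J−j₁+j₂=3  j₁+j₂+J+1=7
(j₁±m₁, j₂±m₂, J±M) = (1,2,3,1,3,2)
P² = 72/35
sum k=0..1:
  [0] +1/12 = 1/12
  [1] −1/2 = -1/2
S = -5/12
C² = P²·S² = 5/14 ; C = -0.597614

-0.597614  (= −√(5/14))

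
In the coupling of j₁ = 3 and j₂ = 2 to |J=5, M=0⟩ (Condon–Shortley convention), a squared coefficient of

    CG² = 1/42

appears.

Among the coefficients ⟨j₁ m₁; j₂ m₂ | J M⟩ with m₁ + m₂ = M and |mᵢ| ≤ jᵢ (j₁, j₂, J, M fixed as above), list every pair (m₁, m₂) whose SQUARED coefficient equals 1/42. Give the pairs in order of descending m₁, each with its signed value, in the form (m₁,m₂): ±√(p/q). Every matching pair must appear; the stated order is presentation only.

(2,-2): +√(1/42); (-2,2): +√(1/42)

Admissible pairs with m₁+m₂ = M = 0: (-2,2), (-1,1), (0,0), (1,-1), (2,-2)
  (m₁,m₂)=(2,-2): CG² = 1/42, CG = +√(1/42)   ← matches the target
  (m₁,m₂)=(1,-1): CG² = 5/21, CG = +√(5/21)
  (m₁,m₂)=(0,0): CG² = 10/21, CG = +√(10/21)
  (m₁,m₂)=(-1,1): CG² = 5/21, CG = +√(5/21)
  (m₁,m₂)=(-2,2): CG² = 1/42, CG = +√(1/42)   ← matches the target
Pairs with CG² = 1/42: (2,-2): +√(1/42); (-2,2): +√(1/42)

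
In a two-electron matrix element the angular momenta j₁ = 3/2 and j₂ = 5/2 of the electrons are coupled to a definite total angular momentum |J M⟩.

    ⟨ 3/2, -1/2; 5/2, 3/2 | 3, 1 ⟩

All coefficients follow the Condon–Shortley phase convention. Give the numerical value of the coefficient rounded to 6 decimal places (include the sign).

√[7·1!2!4!/8! · 1!2!4!1!4!2!] = √(96/5)
  +(−1)^0/∏(0,1,2,4,0,0)! = 1/48  (running 1/48)
  +(−1)^1/∏(1,0,1,3,1,1)! = -1/6  (running -7/48)
⟨..|..⟩ = √(96/5)·(-7/48) = -0.639010

-0.639010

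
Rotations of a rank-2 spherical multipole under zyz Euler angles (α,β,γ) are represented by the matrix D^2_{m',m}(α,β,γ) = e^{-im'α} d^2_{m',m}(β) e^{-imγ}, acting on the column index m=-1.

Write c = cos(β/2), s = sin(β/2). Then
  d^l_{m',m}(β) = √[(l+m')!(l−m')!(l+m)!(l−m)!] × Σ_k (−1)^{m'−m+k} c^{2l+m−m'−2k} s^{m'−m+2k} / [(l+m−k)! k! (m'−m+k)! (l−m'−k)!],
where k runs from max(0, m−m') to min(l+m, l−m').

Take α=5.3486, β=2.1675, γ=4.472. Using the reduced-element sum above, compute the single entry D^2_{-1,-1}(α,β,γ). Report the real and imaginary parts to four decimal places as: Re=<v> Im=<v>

First d^2_{-1,-1}(β=2.1675), then the phase factors e^{-i(-1)α} and e^{-i(-1)γ}:
c=cos(2.167500/2)=0.468018, s=sin(2.167500/2)=0.883719; N=√[1·6·1·6]=6.000000
Admissible k: 0..1 (factorial args all ≥0)
  k=0: (−1)^0·6.0000/(6)·0.4680^4·0.8837^0 = +0.047979
  k=1: (−1)^1·6.0000/(2)·0.4680^2·0.8837^2 = -0.513185
d^2_{-1,-1}(2.1675) = +0.047979 -0.513185 = -0.465207
Phases: e^{-i·(-1)·5.3486}=+0.594152-0.804353i, e^{-i·(-1)·4.4720}=-0.238080-0.971245i ⇒ D=+0.429237+0.179368i

Re=0.4292 Im=0.1794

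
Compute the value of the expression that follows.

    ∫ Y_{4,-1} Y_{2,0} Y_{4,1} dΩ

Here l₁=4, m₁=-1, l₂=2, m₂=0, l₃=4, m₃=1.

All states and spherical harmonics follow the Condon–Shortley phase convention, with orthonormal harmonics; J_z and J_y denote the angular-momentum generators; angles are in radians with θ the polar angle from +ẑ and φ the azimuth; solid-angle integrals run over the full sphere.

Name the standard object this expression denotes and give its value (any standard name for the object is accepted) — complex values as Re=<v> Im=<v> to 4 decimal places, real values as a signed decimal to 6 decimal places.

Gaunt coefficient, -0.139264

This is a Gaunt coefficient — the integral of a triple product of spherical harmonics over the sphere.
m-sum 0 ✓  L=10 even ✓  2≤4≤6 ✓
Π(2lᵢ+1) = 9×5×9 = 405
triangle coeff Δ(4,2,4) = 1/13860
Σ_t [0,2]: t=0:+1/192 t=1:−1/36 t=2:+1/192 = -5/288
(3j)²=20/693 [(4 2 4; 0 0 0)], sign=-1
Σ_t [0,2]: t=0:+1/480 t=1:−1/48 t=2:+1/144 = -17/1440
(3j)²=289/13860 [(4 2 4; -1 0 1)], sign=+1
⇒ 4πI² = 1445/5929
I = (-1)√(1445/5929/(4π)) = -0.13926381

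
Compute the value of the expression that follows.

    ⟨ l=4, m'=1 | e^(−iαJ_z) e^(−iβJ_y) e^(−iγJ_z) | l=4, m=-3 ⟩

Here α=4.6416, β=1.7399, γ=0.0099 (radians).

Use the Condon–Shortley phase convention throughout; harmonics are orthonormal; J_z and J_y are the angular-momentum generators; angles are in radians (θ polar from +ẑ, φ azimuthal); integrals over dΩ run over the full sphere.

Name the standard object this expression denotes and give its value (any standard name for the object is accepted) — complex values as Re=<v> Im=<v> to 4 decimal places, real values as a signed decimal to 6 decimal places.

This is a Wigner D-matrix element — the rotation-matrix element ⟨l m'| R(α,β,γ) |l m⟩ in the angular-momentum basis.
First d^4_{1,-3}(β=1.7399), then the phase factors e^{-i(1)α} and e^{-i(-3)γ}:
c=cos(1.739900/2)=0.644865, s=sin(1.739900/2)=0.764297; N=√[120·6·1·5040]=1904.940944
k∈{0,1} keeps every argument non-negative
  k=0: (−1)^4·1904.9409/(144)·0.6449^4·0.7643^4 = +0.780623
  k=1: (−1)^5·1904.9409/(240)·0.6449^2·0.7643^6 = -0.657930
d^4_{1,-3}(1.7399) = +0.780623 -0.657930 = +0.122694
Attach z-rotation phases: D = e^{-i(1)(4.6416)}·(+0.122694)·e^{-i(-3)(0.0099)} = -0.012309+0.122075i

Wigner D-matrix element, Re=-0.0123 Im=0.1221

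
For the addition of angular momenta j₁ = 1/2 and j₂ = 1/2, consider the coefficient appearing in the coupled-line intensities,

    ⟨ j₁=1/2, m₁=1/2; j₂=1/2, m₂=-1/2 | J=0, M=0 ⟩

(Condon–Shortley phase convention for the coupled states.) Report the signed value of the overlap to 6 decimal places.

+0.707107  (= +√(1/2))

√[1·1!0!0!/2! · 1!0!0!1!0!0!] = √(1/2)
  +(−1)^0/∏(0,1,0,0,0,0)! = 1  (running 1)
⟨..|..⟩ = √(1/2)·(1) = +0.707107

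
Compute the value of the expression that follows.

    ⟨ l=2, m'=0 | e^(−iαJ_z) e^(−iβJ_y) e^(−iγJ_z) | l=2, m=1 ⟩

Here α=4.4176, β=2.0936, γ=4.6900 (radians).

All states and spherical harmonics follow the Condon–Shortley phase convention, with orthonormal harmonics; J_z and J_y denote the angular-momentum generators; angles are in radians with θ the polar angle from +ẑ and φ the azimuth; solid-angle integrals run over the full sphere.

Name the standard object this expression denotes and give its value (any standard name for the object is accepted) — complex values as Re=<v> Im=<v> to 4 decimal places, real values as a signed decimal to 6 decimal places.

This is a Wigner D-matrix element — the rotation-matrix element ⟨l m'| R(α,β,γ) |l m⟩ in the angular-momentum basis.
First d^2_{0,1}(β=2.0936), then the phase factors e^{-i(0)α} and e^{-i(1)γ}:
c=cos(2.093600/2)=0.500344, s=sin(2.093600/2)=0.865827; N=√[2·2·6·1]=4.898979
k∈{1,2} keeps every argument non-negative
  k=1: (−1)^0·4.8990/(2)·0.5003^3·0.8658^1 = +0.265652
  k=2: (−1)^1·4.8990/(2)·0.5003^1·0.8658^3 = -0.795495
d^2_{0,1}(2.0936) = +0.265652 -0.795495 = -0.529843
D = (+1.000000+0.000000i)·(-0.529843)·(-0.022387+0.999749i) = +0.011862-0.529710i

Wigner D-matrix element, Re=0.0119 Im=-0.5297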